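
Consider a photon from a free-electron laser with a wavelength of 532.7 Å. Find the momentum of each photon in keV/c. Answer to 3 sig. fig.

(h = 6.62607015e-34 J·s, c = 2.99792458e8 m/s, 1 eV = 1.602176634e-19 J.)
Convert to SI: λ = 532.7 Å = 5.327e-8 m.
For a photon p = h/λ, so p = 1.244e-26 kg·m/s.
Converting to keV/c: p = 0.02327 keV/c ≈ 0.0233 keV/c.

0.0233 keV/c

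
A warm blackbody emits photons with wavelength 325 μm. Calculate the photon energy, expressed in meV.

3.81 meV

In SI units: λ = 325 μm = 3.25e-4 m.
Since E = hc/λ for a photon, E = 6.112e-22 J.
Converting to meV: E = 3.815 meV ≈ 3.81 meV.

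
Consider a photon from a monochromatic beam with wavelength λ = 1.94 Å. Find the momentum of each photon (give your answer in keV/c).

6.39 keV/c

Take h = 6.62607015e-34 J·s, c = 2.99792458e8 m/s, 1 eV = 1.602176634e-19 J.
Convert to SI: λ = 1.94 Å = 1.94e-10 m.
For a photon p = h/λ, so p = 3.416e-24 kg·m/s.
Converting to keV/c: p = 6.391 keV/c ≈ 6.39 keV/c.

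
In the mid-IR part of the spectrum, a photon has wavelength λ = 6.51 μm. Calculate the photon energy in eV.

Take h = 6.62607015 × 10^-34 J·s, c = 2.99792458 × 10^8 m/s, 1 eV = 1.602176634 × 10^-19 J.
In SI units: λ = 6.51 μm = 6.51 × 10^-6 m.
For a photon E = hc/λ, so E = 3.051 × 10^-20 J.
Converting to eV: E = 0.1905 eV ≈ 0.190 eV.

0.190 eV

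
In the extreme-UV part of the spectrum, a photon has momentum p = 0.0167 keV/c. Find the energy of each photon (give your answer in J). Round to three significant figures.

Convert to SI: p = 0.0167 keV/c = 8.9250 × 10^-27 kg·m/s.
For a photon E = pc, so E = 2.676 × 10^-18 J.
So E ≈ 2.68 × 10^-18 J.

2.68 × 10^-18 J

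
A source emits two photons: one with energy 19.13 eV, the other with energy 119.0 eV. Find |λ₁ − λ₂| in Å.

Using λ = hc/E: λ₁ = 6.4811e-8 m, λ₂ = 1.0419e-8 m.
|Δλ| = |6.4811e-8 − 1.0419e-8| = 5.44e-8 m = 544 Å.

544 Å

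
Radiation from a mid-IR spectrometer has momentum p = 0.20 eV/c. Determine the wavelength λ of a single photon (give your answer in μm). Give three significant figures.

Convert to SI: p = 0.20 eV/c = 1.0689·10^-28 kg·m/s.
For a photon λ = h/p, so λ = 6.199·10^-6 m.
Converting to μm: λ = 6.199 μm ≈ 6.20 μm.

6.20 μm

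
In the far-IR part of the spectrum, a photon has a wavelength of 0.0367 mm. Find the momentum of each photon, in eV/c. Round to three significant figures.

0.0338 eV/c

Use h = 6.62607015 × 10^-34 J·s, c = 2.99792458 × 10^8 m/s, 1 eV = 1.602176634 × 10^-19 J.
In SI units: λ = 0.0367 mm = 3.67 × 10^-5 m.
The photon relation is p = h/λ, giving p = 1.805 × 10^-29 kg·m/s.
Converting to eV/c: p = 0.03378 eV/c ≈ 0.0338 eV/c.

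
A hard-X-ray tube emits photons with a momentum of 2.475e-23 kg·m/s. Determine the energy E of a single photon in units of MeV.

(c = 2.99792458e8 m/s, 1 eV = 1.602176634e-19 J.)
Since E = pc for a photon, E = 7.420e-15 J.
Converting to MeV: E = 0.04631 MeV ≈ 0.0463 MeV.

0.0463 MeV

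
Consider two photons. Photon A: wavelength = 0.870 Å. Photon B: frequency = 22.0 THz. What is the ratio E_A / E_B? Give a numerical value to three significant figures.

1.57e5

E_A = 2.283e-15 J (from wavelength = 0.870 Å, via E = hc/λ).
E_B = 1.458e-20 J (from frequency = 22.0 THz, via E = hf).
Ratio = 2.283e-15 / 1.458e-20 = 1.57e5.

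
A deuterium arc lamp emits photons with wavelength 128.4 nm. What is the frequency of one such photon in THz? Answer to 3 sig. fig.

First convert: λ = 128.4 nm = 1.284e-7 m.
For a photon f = c/λ, so f = 2.335e15 Hz.
Converting to THz: f = 2335 THz ≈ 2330 THz.

2330 THz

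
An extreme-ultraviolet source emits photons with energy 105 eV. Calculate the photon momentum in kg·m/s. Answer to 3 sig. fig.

5.61·10^-26 kg·m/s

Use c = 2.99792458·10^8 m/s, 1 eV = 1.602176634·10^-19 J.
In SI units: E = 105 eV = 1.6823·10^-17 J.
The photon relation is p = E/c, giving p = 5.612·10^-26 kg·m/s.
So p ≈ 5.61·10^-26 kg·m/s.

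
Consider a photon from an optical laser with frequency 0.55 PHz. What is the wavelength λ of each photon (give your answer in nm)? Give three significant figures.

First convert: f = 0.55 PHz = 5.5·10^14 Hz.
The photon relation is λ = c/f, giving λ = 5.451·10^-7 m.
Converting to nm: λ = 545.1 nm ≈ 545 nm.

545 nm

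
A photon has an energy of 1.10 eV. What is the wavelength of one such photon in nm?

First convert: E = 1.10 eV = 1.7624 × 10^-19 J.
The photon relation is λ = hc/E, giving λ = 1.127 × 10^-6 m.
Converting to nm: λ = 1127 nm ≈ 1130 nm.

1130 nm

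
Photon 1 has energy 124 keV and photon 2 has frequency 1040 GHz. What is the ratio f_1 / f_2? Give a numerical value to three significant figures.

2.88 × 10^7

f_1 = 2.998 × 10^19 Hz (from energy = 124 keV, via f = E/h).
f_2 = 1.040 × 10^12 Hz (from frequency = 1040 GHz, via f given directly).
Ratio = 2.998 × 10^19 / 1.040 × 10^12 = 2.88 × 10^7.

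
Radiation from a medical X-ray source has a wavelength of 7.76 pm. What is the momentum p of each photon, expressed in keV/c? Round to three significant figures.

(h = 6.62607015e-34 J·s, c = 2.99792458e8 m/s, 1 eV = 1.602176634e-19 J.)
First convert: λ = 7.76 pm = 7.76e-12 m.
Since p = h/λ for a photon, p = 8.539e-23 kg·m/s.
Converting to keV/c: p = 159.8 keV/c ≈ 160 keV/c.

160 keV/c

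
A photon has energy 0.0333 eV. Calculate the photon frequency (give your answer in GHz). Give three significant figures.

(h = 6.62607015 × 10^-34 J·s, 1 eV = 1.602176634 × 10^-19 J.)
Convert to SI: E = 0.0333 eV = 5.3352 × 10^-21 J.
For a photon f = E/h, so f = 8.052 × 10^12 Hz.
Converting to GHz: f = 8052 GHz ≈ 8050 GHz.

8050 GHz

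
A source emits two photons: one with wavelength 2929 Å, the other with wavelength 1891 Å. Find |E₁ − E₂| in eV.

2.32 eV

Using E = hc/λ: E₁ = 6.7820 × 10^-19 J, E₂ = 1.0505 × 10^-18 J.
|ΔE| = |6.7820 × 10^-19 − 1.0505 × 10^-18| = 3.72 × 10^-19 J = 2.32 eV.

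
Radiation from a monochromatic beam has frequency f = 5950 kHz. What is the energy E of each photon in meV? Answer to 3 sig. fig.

(h = 6.62607015e-34 J·s, 1 eV = 1.602176634e-19 J.)
First convert: f = 5950 kHz = 5.95e6 Hz.
Apply E = hf: E = 3.943e-27 J.
Converting to meV: E = 2.461e-5 meV ≈ 2.46e-5 meV.

2.46e-5 meV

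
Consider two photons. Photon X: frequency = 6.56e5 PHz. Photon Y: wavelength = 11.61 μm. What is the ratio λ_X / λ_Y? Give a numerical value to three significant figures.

3.94e-8

λ_X = 4.570e-13 m (from frequency = 6.56e5 PHz, via λ = c/f).
λ_Y = 1.161e-5 m (from wavelength = 11.61 μm, via λ given directly).
Ratio = 4.570e-13 / 1.161e-5 = 3.94e-8.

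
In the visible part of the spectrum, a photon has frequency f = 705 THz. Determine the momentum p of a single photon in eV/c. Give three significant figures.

2.92 eV/c

Take h = 6.62607015e-34 J·s, c = 2.99792458e8 m/s, 1 eV = 1.602176634e-19 J.
Convert to SI: f = 705 THz = 7.05e14 Hz.
Apply p = hf/c: p = 1.558e-27 kg·m/s.
Converting to eV/c: p = 2.916 eV/c ≈ 2.92 eV/c.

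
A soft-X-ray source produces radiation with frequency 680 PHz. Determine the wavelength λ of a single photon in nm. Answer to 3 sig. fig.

0.441 nm

Convert to SI: f = 680 PHz = 6.8e17 Hz.
The photon relation is λ = c/f, giving λ = 4.409e-10 m.
Converting to nm: λ = 0.4409 nm ≈ 0.441 nm.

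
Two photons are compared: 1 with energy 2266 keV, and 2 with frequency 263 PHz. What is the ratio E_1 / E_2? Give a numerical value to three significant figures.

2080

E_1 = 3.631e-13 J (from energy = 2266 keV, via E given directly).
E_2 = 1.743e-16 J (from frequency = 263 PHz, via E = hf).
Ratio = 3.631e-13 / 1.743e-16 = 2080.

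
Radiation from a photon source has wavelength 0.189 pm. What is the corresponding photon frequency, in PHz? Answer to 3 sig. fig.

Take c = 2.99792458 × 10^8 m/s.
Convert to SI: λ = 0.189 pm = 1.89 × 10^-13 m.
The photon relation is f = c/λ, giving f = 1.586 × 10^21 Hz.
Converting to PHz: f = 1.586 × 10^6 PHz ≈ 1.59 × 10^6 PHz.

1.59 × 10^6 PHz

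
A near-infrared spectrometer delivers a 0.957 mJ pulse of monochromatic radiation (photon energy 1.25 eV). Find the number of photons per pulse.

4.78 × 10^15 photons

Per-photon energy: E = 2.003 × 10^-19 J (from energy = 1.25 eV).
N = E_total / E_photon = 9.57 × 10^-4 J / 2.003 × 10^-19 J = 4.78 × 10^15.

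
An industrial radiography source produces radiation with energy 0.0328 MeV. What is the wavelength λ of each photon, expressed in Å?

Use h = 6.62607015·10^-34 J·s, c = 2.99792458·10^8 m/s, 1 eV = 1.602176634·10^-19 J.
First convert: E = 0.0328 MeV = 5.2551·10^-15 J.
The photon relation is λ = hc/E, giving λ = 3.780·10^-11 m.
Converting to Å: λ = 0.3780 Å ≈ 0.378 Å.

0.378 Å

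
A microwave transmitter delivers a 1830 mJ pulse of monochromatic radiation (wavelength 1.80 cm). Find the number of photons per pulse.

Per-photon energy: E = 1.104e-23 J (from wavelength = 1.80 cm).
N = E_total / E_photon = 1.83 J / 1.104e-23 J = 1.66e23.

1.66e23 photons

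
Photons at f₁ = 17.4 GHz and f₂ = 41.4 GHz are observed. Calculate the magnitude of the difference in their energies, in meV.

Using E = hf: E₁ = 1.153 × 10^-23 J, E₂ = 2.743 × 10^-23 J.
|ΔE| = |1.153 × 10^-23 − 2.743 × 10^-23| = 1.59 × 10^-23 J = 0.0993 meV.

0.0993 meV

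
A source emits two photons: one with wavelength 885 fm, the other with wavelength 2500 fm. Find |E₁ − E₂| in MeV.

Using E = hc/λ: E₁ = 2.245 × 10^-13 J, E₂ = 7.946 × 10^-14 J.
|ΔE| = |2.245 × 10^-13 − 7.946 × 10^-14| = 1.45 × 10^-13 J = 0.905 MeV.

0.905 MeV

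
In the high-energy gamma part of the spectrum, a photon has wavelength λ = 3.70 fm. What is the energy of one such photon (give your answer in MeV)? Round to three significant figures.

(h = 6.62607015 × 10^-34 J·s, c = 2.99792458 × 10^8 m/s, 1 eV = 1.602176634 × 10^-19 J.)
In SI units: λ = 3.70 fm = 3.70 × 10^-15 m.
The photon relation is E = hc/λ, giving E = 5.369 × 10^-11 J.
Converting to MeV: E = 335.1 MeV ≈ 335 MeV.

335 MeV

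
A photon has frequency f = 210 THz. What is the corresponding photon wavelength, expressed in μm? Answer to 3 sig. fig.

1.43 μm

Convert to SI: f = 210 THz = 2.1e14 Hz.
Apply λ = c/f: λ = 1.428e-6 m.
Converting to μm: λ = 1.428 μm ≈ 1.43 μm.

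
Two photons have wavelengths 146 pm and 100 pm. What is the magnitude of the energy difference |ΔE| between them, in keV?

3.91 keV

Using E = hc/λ: E₁ = 1.361 × 10^-15 J, E₂ = 1.986 × 10^-15 J.
|ΔE| = |1.361 × 10^-15 − 1.986 × 10^-15| = 6.26 × 10^-16 J = 3.91 keV.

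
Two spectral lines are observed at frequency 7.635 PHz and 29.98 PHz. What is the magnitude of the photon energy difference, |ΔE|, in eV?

92.4 eV

Using E = hf: E₁ = 5.0590 × 10^-18 J, E₂ = 1.9865 × 10^-17 J.
|ΔE| = |5.0590 × 10^-18 − 1.9865 × 10^-17| = 1.48 × 10^-17 J = 92.4 eV.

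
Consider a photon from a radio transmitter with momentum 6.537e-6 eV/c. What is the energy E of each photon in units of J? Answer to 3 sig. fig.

First convert: p = 6.537e-6 eV/c = 3.4936e-33 kg·m/s.
Since E = pc for a photon, E = 1.047e-24 J.
So E ≈ 1.05e-24 J.

1.05e-24 J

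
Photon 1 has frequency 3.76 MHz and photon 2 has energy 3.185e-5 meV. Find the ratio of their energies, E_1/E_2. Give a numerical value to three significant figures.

0.488

E_1 = 2.491e-27 J (from frequency = 3.76 MHz, via E = hf).
E_2 = 5.103e-27 J (from energy = 3.185e-5 meV, via E given directly).
Ratio = 2.491e-27 / 5.103e-27 = 0.488.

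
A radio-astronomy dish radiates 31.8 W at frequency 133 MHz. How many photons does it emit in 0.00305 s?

Total energy: E_total = P·t = 31.8 × 0.00305 = 0.09699 J.
Per-photon energy: E = 8.813e-26 J.
N = E_total / E_photon = 1.10e24.

1.10e24 photons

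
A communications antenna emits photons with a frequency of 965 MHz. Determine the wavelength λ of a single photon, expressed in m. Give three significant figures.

Take c = 2.99792458e8 m/s.
First convert: f = 965 MHz = 9.65e8 Hz.
The photon relation is λ = c/f, giving λ = 0.3107 m.
So λ ≈ 0.311 m.

0.311 m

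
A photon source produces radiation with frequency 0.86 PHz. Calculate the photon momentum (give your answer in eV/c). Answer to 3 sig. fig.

3.56 eV/c

Convert to SI: f = 0.86 PHz = 8.6 × 10^14 Hz.
The photon relation is p = hf/c, giving p = 1.901 × 10^-27 kg·m/s.
Converting to eV/c: p = 3.557 eV/c ≈ 3.56 eV/c.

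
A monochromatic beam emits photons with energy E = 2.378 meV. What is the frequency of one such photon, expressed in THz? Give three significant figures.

Use h = 6.62607015 × 10^-34 J·s, 1 eV = 1.602176634 × 10^-19 J.
In SI units: E = 2.378 meV = 3.8100 × 10^-22 J.
For a photon f = E/h, so f = 5.750 × 10^11 Hz.
Converting to THz: f = 0.5750 THz ≈ 0.575 THz.

0.575 THz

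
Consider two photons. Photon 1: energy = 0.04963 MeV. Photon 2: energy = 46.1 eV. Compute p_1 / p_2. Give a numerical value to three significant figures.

p_1 = 2.652 × 10^-23 kg·m/s (from energy = 0.04963 MeV, via p = E/c).
p_2 = 2.464 × 10^-26 kg·m/s (from energy = 46.1 eV, via p = E/c).
Ratio = 2.652 × 10^-23 / 2.464 × 10^-26 = 1080.

1080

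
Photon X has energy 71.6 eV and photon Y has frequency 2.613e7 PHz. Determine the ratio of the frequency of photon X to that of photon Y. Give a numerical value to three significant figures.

6.63e-7

f_X = 1.731e16 Hz (from energy = 71.6 eV, via f = E/h).
f_Y = 2.613e22 Hz (from frequency = 2.613e7 PHz, via f given directly).
Ratio = 1.731e16 / 2.613e22 = 6.63e-7.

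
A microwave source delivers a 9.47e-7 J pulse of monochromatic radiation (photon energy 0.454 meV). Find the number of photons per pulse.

1.30e16 photons

Per-photon energy: E = 7.274e-23 J (from energy = 0.454 meV).
N = E_total / E_photon = 9.47e-7 J / 7.274e-23 J = 1.30e16.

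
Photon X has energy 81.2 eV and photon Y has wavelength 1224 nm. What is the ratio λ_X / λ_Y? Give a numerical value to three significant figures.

0.0125

λ_X = 1.527e-8 m (from energy = 81.2 eV, via λ = hc/E).
λ_Y = 1.224e-6 m (from wavelength = 1224 nm, via λ given directly).
Ratio = 1.527e-8 / 1.224e-6 = 0.0125.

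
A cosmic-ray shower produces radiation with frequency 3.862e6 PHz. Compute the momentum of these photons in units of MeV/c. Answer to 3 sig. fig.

16.0 MeV/c

Use h = 6.62607015e-34 J·s, c = 2.99792458e8 m/s, 1 eV = 1.602176634e-19 J.
Convert to SI: f = 3.862e6 PHz = 3.862e21 Hz.
Apply p = hf/c: p = 8.536e-21 kg·m/s.
Converting to MeV/c: p = 15.97 MeV/c ≈ 16.0 MeV/c.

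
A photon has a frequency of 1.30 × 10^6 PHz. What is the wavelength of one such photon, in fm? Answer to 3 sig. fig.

Use c = 2.99792458 × 10^8 m/s.
In SI units: f = 1.30 × 10^6 PHz = 1.30 × 10^21 Hz.
For a photon λ = c/f, so λ = 2.306 × 10^-13 m.
Converting to fm: λ = 230.6 fm ≈ 231 fm.

231 fm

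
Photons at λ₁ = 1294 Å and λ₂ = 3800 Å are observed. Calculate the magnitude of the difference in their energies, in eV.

Using E = hc/λ: E₁ = 1.5351e-18 J, E₂ = 5.2275e-19 J.
|ΔE| = |1.5351e-18 − 5.2275e-19| = 1.01e-18 J = 6.32 eV.

6.32 eV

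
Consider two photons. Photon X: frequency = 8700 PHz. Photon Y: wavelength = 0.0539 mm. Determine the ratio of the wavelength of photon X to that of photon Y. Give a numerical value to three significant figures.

λ_X = 3.446e-11 m (from frequency = 8700 PHz, via λ = c/f).
λ_Y = 5.390e-5 m (from wavelength = 0.0539 mm, via λ given directly).
Ratio = 3.446e-11 / 5.390e-5 = 6.39e-7.

6.39e-7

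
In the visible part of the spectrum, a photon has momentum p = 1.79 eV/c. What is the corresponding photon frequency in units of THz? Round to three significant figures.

433 THz

Take h = 6.62607015e-34 J·s, c = 2.99792458e8 m/s, 1 eV = 1.602176634e-19 J.
In SI units: p = 1.79 eV/c = 9.5663e-28 kg·m/s.
Apply f = pc/h: f = 4.328e14 Hz.
Converting to THz: f = 432.8 THz ≈ 433 THz.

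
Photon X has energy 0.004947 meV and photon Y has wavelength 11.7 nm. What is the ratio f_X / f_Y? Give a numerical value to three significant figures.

4.67e-8

f_X = 1.196e9 Hz (from energy = 0.004947 meV, via f = E/h).
f_Y = 2.562e16 Hz (from wavelength = 11.7 nm, via f = c/λ).
Ratio = 1.196e9 / 2.562e16 = 4.67e-8.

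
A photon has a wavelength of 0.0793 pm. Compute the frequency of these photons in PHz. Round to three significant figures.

3.78·10^6 PHz

Use c = 2.99792458·10^8 m/s.
First convert: λ = 0.0793 pm = 7.93·10^-14 m.
For a photon f = c/λ, so f = 3.780·10^21 Hz.
Converting to PHz: f = 3.780·10^6 PHz ≈ 3.78·10^6 PHz.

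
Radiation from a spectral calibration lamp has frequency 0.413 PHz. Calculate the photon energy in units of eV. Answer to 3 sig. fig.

1.71 eV

Convert to SI: f = 0.413 PHz = 4.13 × 10^14 Hz.
Apply E = hf: E = 2.737 × 10^-19 J.
Converting to eV: E = 1.708 eV ≈ 1.71 eV.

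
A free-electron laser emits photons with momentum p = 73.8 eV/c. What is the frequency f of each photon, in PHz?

17.8 PHz

Convert to SI: p = 73.8 eV/c = 3.9441e-26 kg·m/s.
Since f = pc/h for a photon, f = 1.784e16 Hz.
Converting to PHz: f = 17.84 PHz ≈ 17.8 PHz.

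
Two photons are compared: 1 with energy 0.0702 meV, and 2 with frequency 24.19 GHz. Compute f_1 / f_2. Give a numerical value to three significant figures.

f_1 = 1.697 × 10^10 Hz (from energy = 0.0702 meV, via f = E/h).
f_2 = 2.419 × 10^10 Hz (from frequency = 24.19 GHz, via f given directly).
Ratio = 1.697 × 10^10 / 2.419 × 10^10 = 0.702.

0.702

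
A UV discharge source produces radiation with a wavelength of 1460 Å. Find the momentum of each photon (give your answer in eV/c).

8.49 eV/c

First convert: λ = 1460 Å = 1.46 × 10^-7 m.
Since p = h/λ for a photon, p = 4.538 × 10^-27 kg·m/s.
Converting to eV/c: p = 8.492 eV/c ≈ 8.49 eV/c.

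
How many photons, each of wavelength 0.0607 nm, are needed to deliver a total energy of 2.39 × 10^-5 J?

Per-photon energy: E = 3.273 × 10^-15 J (from wavelength = 0.0607 nm).
N = E_total / E_photon = 2.39 × 10^-5 J / 3.273 × 10^-15 J = 7.30 × 10^9.

7.30 × 10^9 photons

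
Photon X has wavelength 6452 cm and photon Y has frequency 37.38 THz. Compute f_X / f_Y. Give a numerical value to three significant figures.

f_X = 4.647e6 Hz (from wavelength = 6452 cm, via f = c/λ).
f_Y = 3.738e13 Hz (from frequency = 37.38 THz, via f given directly).
Ratio = 4.647e6 / 3.738e13 = 1.24e-7.

1.24e-7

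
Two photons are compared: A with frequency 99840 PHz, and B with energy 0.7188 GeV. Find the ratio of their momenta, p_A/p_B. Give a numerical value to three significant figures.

p_A = 2.207e-22 kg·m/s (from frequency = 99840 PHz, via p = hf/c).
p_B = 3.841e-19 kg·m/s (from energy = 0.7188 GeV, via p = E/c).
Ratio = 2.207e-22 / 3.841e-19 = 5.74e-4.

5.74e-4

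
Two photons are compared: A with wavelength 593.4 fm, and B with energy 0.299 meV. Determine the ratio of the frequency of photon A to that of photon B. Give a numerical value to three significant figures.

f_A = 5.052 × 10^20 Hz (from wavelength = 593.4 fm, via f = c/λ).
f_B = 7.230 × 10^10 Hz (from energy = 0.299 meV, via f = E/h).
Ratio = 5.052 × 10^20 / 7.230 × 10^10 = 6.99 × 10^9.

6.99 × 10^9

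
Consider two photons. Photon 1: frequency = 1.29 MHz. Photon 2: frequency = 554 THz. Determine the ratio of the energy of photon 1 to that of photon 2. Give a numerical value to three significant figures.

2.33 × 10^-9

E_1 = 8.548 × 10^-28 J (from frequency = 1.29 MHz, via E = hf).
E_2 = 3.671 × 10^-19 J (from frequency = 554 THz, via E = hf).
Ratio = 8.548 × 10^-28 / 3.671 × 10^-19 = 2.33 × 10^-9.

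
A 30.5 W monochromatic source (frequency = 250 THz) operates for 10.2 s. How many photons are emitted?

1.88e21 photons

Total energy: E_total = P·t = 30.5 × 10.2 = 311.1 J.
Per-photon energy: E = 1.657e-19 J.
N = E_total / E_photon = 1.88e21.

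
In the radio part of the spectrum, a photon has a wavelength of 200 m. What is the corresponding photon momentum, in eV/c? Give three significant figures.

6.20 × 10^-9 eV/c

Use h = 6.62607015 × 10^-34 J·s, c = 2.99792458 × 10^8 m/s, 1 eV = 1.602176634 × 10^-19 J.
Apply p = h/λ: p = 3.313 × 10^-36 kg·m/s.
Converting to eV/c: p = 6.199 × 10^-9 eV/c ≈ 6.20 × 10^-9 eV/c.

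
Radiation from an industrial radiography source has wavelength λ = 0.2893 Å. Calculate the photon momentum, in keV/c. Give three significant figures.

42.9 keV/c

Convert to SI: λ = 0.2893 Å = 2.893 × 10^-11 m.
The photon relation is p = h/λ, giving p = 2.290 × 10^-23 kg·m/s.
Converting to keV/c: p = 42.86 keV/c ≈ 42.9 keV/c.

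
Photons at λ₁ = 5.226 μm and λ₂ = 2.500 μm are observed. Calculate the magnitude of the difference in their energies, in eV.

0.259 eV

Using E = hc/λ: E₁ = 3.8011e-20 J, E₂ = 7.9458e-20 J.
|ΔE| = |3.8011e-20 − 7.9458e-20| = 4.14e-20 J = 0.259 eV.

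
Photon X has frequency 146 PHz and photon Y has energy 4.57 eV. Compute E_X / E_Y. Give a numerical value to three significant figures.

E_X = 9.674 × 10^-17 J (from frequency = 146 PHz, via E = hf).
E_Y = 7.322 × 10^-19 J (from energy = 4.57 eV, via E given directly).
Ratio = 9.674 × 10^-17 / 7.322 × 10^-19 = 132.

132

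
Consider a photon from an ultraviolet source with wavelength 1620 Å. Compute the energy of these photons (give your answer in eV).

7.65 eV

(h = 6.62607015e-34 J·s, c = 2.99792458e8 m/s, 1 eV = 1.602176634e-19 J.)
Convert to SI: λ = 1620 Å = 1.62e-7 m.
The photon relation is E = hc/λ, giving E = 1.226e-18 J.
Converting to eV: E = 7.653 eV ≈ 7.65 eV.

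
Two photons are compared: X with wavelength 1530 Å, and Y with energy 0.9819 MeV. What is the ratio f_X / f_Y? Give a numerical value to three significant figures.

f_X = 1.959e15 Hz (from wavelength = 1530 Å, via f = c/λ).
f_Y = 2.374e20 Hz (from energy = 0.9819 MeV, via f = E/h).
Ratio = 1.959e15 / 2.374e20 = 8.25e-6.

8.25e-6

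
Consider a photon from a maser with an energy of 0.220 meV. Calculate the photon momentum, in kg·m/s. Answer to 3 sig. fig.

1.18e-31 kg·m/s

(c = 2.99792458e8 m/s, 1 eV = 1.602176634e-19 J.)
Convert to SI: E = 0.220 meV = 3.5248e-23 J.
For a photon p = E/c, so p = 1.176e-31 kg·m/s.
So p ≈ 1.18e-31 kg·m/s.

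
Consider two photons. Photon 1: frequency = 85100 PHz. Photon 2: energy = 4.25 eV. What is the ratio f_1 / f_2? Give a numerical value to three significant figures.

f_1 = 8.510e19 Hz (from frequency = 85100 PHz, via f given directly).
f_2 = 1.028e15 Hz (from energy = 4.25 eV, via f = E/h).
Ratio = 8.510e19 / 1.028e15 = 8.28e4.

8.28e4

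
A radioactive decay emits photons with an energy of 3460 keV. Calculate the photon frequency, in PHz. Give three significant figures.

First convert: E = 3460 keV = 5.5435 × 10^-13 J.
Since f = E/h for a photon, f = 8.366 × 10^20 Hz.
Converting to PHz: f = 836600 PHz ≈ 8.37 × 10^5 PHz.

8.37 × 10^5 PHz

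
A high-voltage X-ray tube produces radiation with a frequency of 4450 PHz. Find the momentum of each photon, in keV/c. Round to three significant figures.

In SI units: f = 4450 PHz = 4.45·10^18 Hz.
Apply p = hf/c: p = 9.835·10^-24 kg·m/s.
Converting to keV/c: p = 18.40 keV/c ≈ 18.4 keV/c.

18.4 keV/c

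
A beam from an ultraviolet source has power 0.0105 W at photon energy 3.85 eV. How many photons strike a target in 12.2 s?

Total energy: E_total = P·t = 0.0105 × 12.2 = 0.1281 J.
Per-photon energy: E = 6.168e-19 J.
N = E_total / E_photon = 2.08e17.

2.08e17 photons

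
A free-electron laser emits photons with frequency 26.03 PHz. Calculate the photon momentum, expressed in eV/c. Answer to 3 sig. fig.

Take h = 6.62607015e-34 J·s, c = 2.99792458e8 m/s, 1 eV = 1.602176634e-19 J.
Convert to SI: f = 26.03 PHz = 2.603e16 Hz.
For a photon p = hf/c, so p = 5.753e-26 kg·m/s.
Converting to eV/c: p = 107.7 eV/c ≈ 108 eV/c.

108 eV/c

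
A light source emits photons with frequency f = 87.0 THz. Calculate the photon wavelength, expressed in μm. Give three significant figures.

Use c = 2.99792458·10^8 m/s.
In SI units: f = 87.0 THz = 8.70·10^13 Hz.
For a photon λ = c/f, so λ = 3.446·10^-6 m.
Converting to μm: λ = 3.446 μm ≈ 3.45 μm.

3.45 μm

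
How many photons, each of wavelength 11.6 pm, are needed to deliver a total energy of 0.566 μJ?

Per-photon energy: E = 1.712 × 10^-14 J (from wavelength = 11.6 pm).
N = E_total / E_photon = 5.66 × 10^-7 J / 1.712 × 10^-14 J = 3.31 × 10^7.

3.31 × 10^7 photons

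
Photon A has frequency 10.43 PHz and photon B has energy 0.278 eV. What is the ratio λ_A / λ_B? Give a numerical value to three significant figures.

λ_A = 2.874e-8 m (from frequency = 10.43 PHz, via λ = c/f).
λ_B = 4.460e-6 m (from energy = 0.278 eV, via λ = hc/E).
Ratio = 2.874e-8 / 4.460e-6 = 6.44e-3.

6.44e-3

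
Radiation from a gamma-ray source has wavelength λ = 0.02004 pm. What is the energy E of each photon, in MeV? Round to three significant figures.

61.9 MeV

First convert: λ = 0.02004 pm = 2.004e-14 m.
Apply E = hc/λ: E = 9.912e-12 J.
Converting to MeV: E = 61.87 MeV ≈ 61.9 MeV.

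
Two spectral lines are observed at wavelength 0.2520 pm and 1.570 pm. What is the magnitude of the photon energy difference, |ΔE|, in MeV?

Using E = hc/λ: E₁ = 7.8827e-13 J, E₂ = 1.2653e-13 J.
|ΔE| = |7.8827e-13 − 1.2653e-13| = 6.62e-13 J = 4.13 MeV.

4.13 MeV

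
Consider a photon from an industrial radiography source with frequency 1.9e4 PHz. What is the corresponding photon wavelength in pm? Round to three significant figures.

Use c = 2.99792458e8 m/s.
In SI units: f = 1.9e4 PHz = 1.9e19 Hz.
For a photon λ = c/f, so λ = 1.578e-11 m.
Converting to pm: λ = 15.78 pm ≈ 15.8 pm.

15.8 pm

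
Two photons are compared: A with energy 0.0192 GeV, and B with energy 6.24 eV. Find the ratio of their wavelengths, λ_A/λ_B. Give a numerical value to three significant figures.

3.25e-7

λ_A = 6.458e-14 m (from energy = 0.0192 GeV, via λ = hc/E).
λ_B = 1.987e-7 m (from energy = 6.24 eV, via λ = hc/E).
Ratio = 6.458e-14 / 1.987e-7 = 3.25e-7.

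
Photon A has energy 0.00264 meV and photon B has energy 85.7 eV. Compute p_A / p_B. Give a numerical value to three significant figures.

p_A = 1.411e-33 kg·m/s (from energy = 0.00264 meV, via p = E/c).
p_B = 4.580e-26 kg·m/s (from energy = 85.7 eV, via p = E/c).
Ratio = 1.411e-33 / 4.580e-26 = 3.08e-8.

3.08e-8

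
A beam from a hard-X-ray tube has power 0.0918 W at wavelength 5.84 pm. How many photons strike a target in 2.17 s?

Total energy: E_total = P·t = 0.0918 × 2.17 = 0.1992 J.
Per-photon energy: E = 3.401 × 10^-14 J.
N = E_total / E_photon = 5.86 × 10^12.

5.86 × 10^12 photons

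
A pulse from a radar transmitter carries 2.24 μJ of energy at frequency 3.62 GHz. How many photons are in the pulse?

Per-photon energy: E = 2.399e-24 J (from frequency = 3.62 GHz).
N = E_total / E_photon = 2.24e-6 J / 2.399e-24 J = 9.34e17.

9.34e17 photons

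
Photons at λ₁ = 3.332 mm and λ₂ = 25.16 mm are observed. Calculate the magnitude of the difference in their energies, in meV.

0.323 meV

Using E = hc/λ: E₁ = 5.9617·10^-23 J, E₂ = 7.8953·10^-24 J.
|ΔE| = |5.9617·10^-23 − 7.8953·10^-24| = 5.17·10^-23 J = 0.323 meV.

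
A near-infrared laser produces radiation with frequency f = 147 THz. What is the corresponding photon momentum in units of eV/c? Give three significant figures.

In SI units: f = 147 THz = 1.47e14 Hz.
Since p = hf/c for a photon, p = 3.249e-28 kg·m/s.
Converting to eV/c: p = 0.6079 eV/c ≈ 0.608 eV/c.

0.608 eV/c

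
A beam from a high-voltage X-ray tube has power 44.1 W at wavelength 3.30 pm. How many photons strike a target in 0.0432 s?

3.16e13 photons

Total energy: E_total = P·t = 44.1 × 0.0432 = 1.905 J.
Per-photon energy: E = 6.020e-14 J.
N = E_total / E_photon = 3.16e13.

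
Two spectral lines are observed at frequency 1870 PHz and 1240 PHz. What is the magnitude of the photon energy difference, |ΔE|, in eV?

2610 eV

Using E = hf: E₁ = 1.239 × 10^-15 J, E₂ = 8.216 × 10^-16 J.
|ΔE| = |1.239 × 10^-15 − 8.216 × 10^-16| = 4.17 × 10^-16 J = 2610 eV.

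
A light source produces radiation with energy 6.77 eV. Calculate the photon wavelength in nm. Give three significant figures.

First convert: E = 6.77 eV = 1.0847 × 10^-18 J.
Since λ = hc/E for a photon, λ = 1.831 × 10^-7 m.
Converting to nm: λ = 183.1 nm ≈ 183 nm.

183 nm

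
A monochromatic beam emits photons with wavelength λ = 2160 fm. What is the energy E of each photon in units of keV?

574 keV

Convert to SI: λ = 2160 fm = 2.16 × 10^-12 m.
Apply E = hc/λ: E = 9.197 × 10^-14 J.
Converting to keV: E = 574.0 keV ≈ 574 keV.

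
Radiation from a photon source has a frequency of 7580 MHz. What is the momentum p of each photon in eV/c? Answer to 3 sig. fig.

3.13·10^-5 eV/c

(h = 6.62607015·10^-34 J·s, c = 2.99792458·10^8 m/s, 1 eV = 1.602176634·10^-19 J.)
First convert: f = 7580 MHz = 7.58·10^9 Hz.
The photon relation is p = hf/c, giving p = 1.675·10^-32 kg·m/s.
Converting to eV/c: p = 3.135·10^-5 eV/c ≈ 3.13·10^-5 eV/c.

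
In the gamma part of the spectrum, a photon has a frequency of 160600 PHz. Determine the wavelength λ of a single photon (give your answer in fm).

(c = 2.99792458e8 m/s.)
First convert: f = 160600 PHz = 1.606e20 Hz.
Apply λ = c/f: λ = 1.867e-12 m.
Converting to fm: λ = 1867 fm ≈ 1870 fm.

1870 fm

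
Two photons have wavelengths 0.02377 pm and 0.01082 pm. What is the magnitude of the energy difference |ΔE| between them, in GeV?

0.0624 GeV

Using E = hc/λ: E₁ = 8.3569e-12 J, E₂ = 1.8359e-11 J.
|ΔE| = |8.3569e-12 − 1.8359e-11| = 1.00e-11 J = 0.0624 GeV.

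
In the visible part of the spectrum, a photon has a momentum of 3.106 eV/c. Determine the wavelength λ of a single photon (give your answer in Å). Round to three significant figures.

3990 Å

Convert to SI: p = 3.106 eV/c = 1.6599·10^-27 kg·m/s.
Since λ = h/p for a photon, λ = 3.992·10^-7 m.
Converting to Å: λ = 3992 Å ≈ 3990 Å.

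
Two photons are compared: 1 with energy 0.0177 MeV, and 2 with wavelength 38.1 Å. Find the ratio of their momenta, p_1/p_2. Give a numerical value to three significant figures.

p_1 = 9.459·10^-24 kg·m/s (from energy = 0.0177 MeV, via p = E/c).
p_2 = 1.739·10^-25 kg·m/s (from wavelength = 38.1 Å, via p = h/λ).
Ratio = 9.459·10^-24 / 1.739·10^-25 = 54.4.

54.4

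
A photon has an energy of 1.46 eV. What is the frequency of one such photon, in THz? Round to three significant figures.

353 THz

First convert: E = 1.46 eV = 2.3392 × 10^-19 J.
The photon relation is f = E/h, giving f = 3.530 × 10^14 Hz.
Converting to THz: f = 353.0 THz ≈ 353 THz.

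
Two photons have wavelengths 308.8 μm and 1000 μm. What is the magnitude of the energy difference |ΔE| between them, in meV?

2.78 meV

Using E = hc/λ: E₁ = 6.4328·10^-22 J, E₂ = 1.9864·10^-22 J.
|ΔE| = |6.4328·10^-22 − 1.9864·10^-22| = 4.45·10^-22 J = 2.78 meV.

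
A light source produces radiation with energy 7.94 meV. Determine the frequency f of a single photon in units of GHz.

1920 GHz

In SI units: E = 7.94 meV = 1.2721e-21 J.
The photon relation is f = E/h, giving f = 1.920e12 Hz.
Converting to GHz: f = 1920 GHz ≈ 1920 GHz.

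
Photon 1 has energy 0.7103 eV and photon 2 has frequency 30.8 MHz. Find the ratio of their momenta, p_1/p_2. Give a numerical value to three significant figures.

p_1 = 3.796 × 10^-28 kg·m/s (from energy = 0.7103 eV, via p = E/c).
p_2 = 6.807 × 10^-35 kg·m/s (from frequency = 30.8 MHz, via p = hf/c).
Ratio = 3.796 × 10^-28 / 6.807 × 10^-35 = 5.58 × 10^6.

5.58 × 10^6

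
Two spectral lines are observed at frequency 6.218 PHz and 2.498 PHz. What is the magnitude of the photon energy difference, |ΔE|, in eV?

Using E = hf: E₁ = 4.1201·10^-18 J, E₂ = 1.6552·10^-18 J.
|ΔE| = |4.1201·10^-18 − 1.6552·10^-18| = 2.46·10^-18 J = 15.4 eV.

15.4 eV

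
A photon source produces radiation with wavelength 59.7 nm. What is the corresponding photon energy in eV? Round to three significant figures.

Take h = 6.62607015e-34 J·s, c = 2.99792458e8 m/s, 1 eV = 1.602176634e-19 J.
Convert to SI: λ = 59.7 nm = 5.97e-8 m.
The photon relation is E = hc/λ, giving E = 3.327e-18 J.
Converting to eV: E = 20.77 eV ≈ 20.8 eV.

20.8 eV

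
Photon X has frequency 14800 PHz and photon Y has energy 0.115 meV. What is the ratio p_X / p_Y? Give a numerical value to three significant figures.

p_X = 3.271·10^-23 kg·m/s (from frequency = 14800 PHz, via p = hf/c).
p_Y = 6.146·10^-32 kg·m/s (from energy = 0.115 meV, via p = E/c).
Ratio = 3.271·10^-23 / 6.146·10^-32 = 5.32·10^8.

5.32·10^8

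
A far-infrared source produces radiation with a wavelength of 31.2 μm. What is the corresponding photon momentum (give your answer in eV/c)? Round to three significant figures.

0.0397 eV/c

Use h = 6.62607015 × 10^-34 J·s, c = 2.99792458 × 10^8 m/s, 1 eV = 1.602176634 × 10^-19 J.
First convert: λ = 31.2 μm = 3.12 × 10^-5 m.
Apply p = h/λ: p = 2.124 × 10^-29 kg·m/s.
Converting to eV/c: p = 0.03974 eV/c ≈ 0.0397 eV/c.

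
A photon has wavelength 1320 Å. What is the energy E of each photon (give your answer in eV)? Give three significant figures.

9.39 eV

Convert to SI: λ = 1320 Å = 1.32e-7 m.
For a photon E = hc/λ, so E = 1.505e-18 J.
Converting to eV: E = 9.393 eV ≈ 9.39 eV.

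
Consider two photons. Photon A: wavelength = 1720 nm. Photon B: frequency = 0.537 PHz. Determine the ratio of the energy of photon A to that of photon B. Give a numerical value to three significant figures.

0.325

E_A = 1.155e-19 J (from wavelength = 1720 nm, via E = hc/λ).
E_B = 3.558e-19 J (from frequency = 0.537 PHz, via E = hf).
Ratio = 1.155e-19 / 3.558e-19 = 0.325.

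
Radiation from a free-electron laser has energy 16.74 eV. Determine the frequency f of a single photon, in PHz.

First convert: E = 16.74 eV = 2.6820·10^-18 J.
Since f = E/h for a photon, f = 4.048·10^15 Hz.
Converting to PHz: f = 4.048 PHz ≈ 4.05 PHz.

4.05 PHz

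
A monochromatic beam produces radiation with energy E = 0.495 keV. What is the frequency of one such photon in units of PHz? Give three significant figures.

First convert: E = 0.495 keV = 7.9308 × 10^-17 J.
The photon relation is f = E/h, giving f = 1.197 × 10^17 Hz.
Converting to PHz: f = 119.7 PHz ≈ 120 PHz.

120 PHz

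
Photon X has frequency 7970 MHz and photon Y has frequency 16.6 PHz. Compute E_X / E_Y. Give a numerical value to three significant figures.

4.80 × 10^-7

E_X = 5.281 × 10^-24 J (from frequency = 7970 MHz, via E = hf).
E_Y = 1.100 × 10^-17 J (from frequency = 16.6 PHz, via E = hf).
Ratio = 5.281 × 10^-24 / 1.100 × 10^-17 = 4.80 × 10^-7.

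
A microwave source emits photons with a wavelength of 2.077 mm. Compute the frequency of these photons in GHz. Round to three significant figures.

In SI units: λ = 2.077 mm = 0.002077 m.
The photon relation is f = c/λ, giving f = 1.443e11 Hz.
Converting to GHz: f = 144.3 GHz ≈ 144 GHz.

144 GHz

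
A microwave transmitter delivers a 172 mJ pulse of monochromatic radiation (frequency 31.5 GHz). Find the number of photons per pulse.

8.24 × 10^21 photons

Per-photon energy: E = 2.087 × 10^-23 J (from frequency = 31.5 GHz).
N = E_total / E_photon = 0.172 J / 2.087 × 10^-23 J = 8.24 × 10^21.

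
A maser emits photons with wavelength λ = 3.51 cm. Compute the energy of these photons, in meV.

First convert: λ = 3.51 cm = 0.0351 m.
Apply E = hc/λ: E = 5.659 × 10^-24 J.
Converting to meV: E = 0.03532 meV ≈ 0.0353 meV.

0.0353 meV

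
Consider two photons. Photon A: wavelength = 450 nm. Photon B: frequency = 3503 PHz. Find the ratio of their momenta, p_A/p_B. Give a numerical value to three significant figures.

1.90e-4

p_A = 1.472e-27 kg·m/s (from wavelength = 450 nm, via p = h/λ).
p_B = 7.742e-24 kg·m/s (from frequency = 3503 PHz, via p = hf/c).
Ratio = 1.472e-27 / 7.742e-24 = 1.90e-4.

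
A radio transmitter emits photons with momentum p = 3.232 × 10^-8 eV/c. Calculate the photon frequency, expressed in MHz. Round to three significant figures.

Convert to SI: p = 3.232 × 10^-8 eV/c = 1.7273 × 10^-35 kg·m/s.
The photon relation is f = pc/h, giving f = 7.815 × 10^6 Hz.
Converting to MHz: f = 7.815 MHz ≈ 7.81 MHz.

7.81 MHz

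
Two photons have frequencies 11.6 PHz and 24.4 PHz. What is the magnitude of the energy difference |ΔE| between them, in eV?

52.9 eV

Using E = hf: E₁ = 7.686·10^-18 J, E₂ = 1.617·10^-17 J.
|ΔE| = |7.686·10^-18 − 1.617·10^-17| = 8.48·10^-18 J = 52.9 eV.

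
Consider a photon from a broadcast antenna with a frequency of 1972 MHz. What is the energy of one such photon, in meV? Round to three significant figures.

In SI units: f = 1972 MHz = 1.972 × 10^9 Hz.
For a photon E = hf, so E = 1.307 × 10^-24 J.
Converting to meV: E = 0.008156 meV ≈ 8.16 × 10^-3 meV.

8.16 × 10^-3 meV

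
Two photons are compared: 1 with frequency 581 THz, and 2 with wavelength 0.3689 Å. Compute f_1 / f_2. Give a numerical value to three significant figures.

7.15 × 10^-5

f_1 = 5.810 × 10^14 Hz (from frequency = 581 THz, via f given directly).
f_2 = 8.127 × 10^18 Hz (from wavelength = 0.3689 Å, via f = c/λ).
Ratio = 5.810 × 10^14 / 8.127 × 10^18 = 7.15 × 10^-5.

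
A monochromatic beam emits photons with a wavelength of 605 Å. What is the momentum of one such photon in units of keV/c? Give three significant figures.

In SI units: λ = 605 Å = 6.05·10^-8 m.
Apply p = h/λ: p = 1.095·10^-26 kg·m/s.
Converting to keV/c: p = 0.02049 keV/c ≈ 0.0205 keV/c.

0.0205 keV/c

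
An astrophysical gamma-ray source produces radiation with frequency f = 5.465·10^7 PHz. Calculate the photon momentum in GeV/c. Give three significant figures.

Use h = 6.62607015·10^-34 J·s, c = 2.99792458·10^8 m/s, 1 eV = 1.602176634·10^-19 J.
Convert to SI: f = 5.465·10^7 PHz = 5.465·10^22 Hz.
Since p = hf/c for a photon, p = 1.208·10^-19 kg·m/s.
Converting to GeV/c: p = 0.2260 GeV/c ≈ 0.226 GeV/c.

0.226 GeV/c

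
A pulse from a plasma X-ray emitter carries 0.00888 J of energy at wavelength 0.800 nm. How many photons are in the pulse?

Per-photon energy: E = 2.483e-16 J (from wavelength = 0.800 nm).
N = E_total / E_photon = 0.00888 J / 2.483e-16 J = 3.58e13.

3.58e13 photons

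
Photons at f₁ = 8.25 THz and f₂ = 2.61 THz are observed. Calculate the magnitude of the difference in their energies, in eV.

Using E = hf: E₁ = 5.467e-21 J, E₂ = 1.729e-21 J.
|ΔE| = |5.467e-21 − 1.729e-21| = 3.74e-21 J = 0.0233 eV.

0.0233 eV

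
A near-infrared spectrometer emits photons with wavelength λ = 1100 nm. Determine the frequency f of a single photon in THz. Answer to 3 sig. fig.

First convert: λ = 1100 nm = 1.1e-6 m.
For a photon f = c/λ, so f = 2.725e14 Hz.
Converting to THz: f = 272.5 THz ≈ 273 THz.

273 THz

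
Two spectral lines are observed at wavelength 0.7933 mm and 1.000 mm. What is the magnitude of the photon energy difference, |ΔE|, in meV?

Using E = hc/λ: E₁ = 2.5040 × 10^-22 J, E₂ = 1.9864 × 10^-22 J.
|ΔE| = |2.5040 × 10^-22 − 1.9864 × 10^-22| = 5.18 × 10^-23 J = 0.323 meV.

0.323 meV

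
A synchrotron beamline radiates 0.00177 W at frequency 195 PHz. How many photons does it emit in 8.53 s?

Total energy: E_total = P·t = 0.00177 × 8.53 = 0.01510 J.
Per-photon energy: E = 1.292e-16 J.
N = E_total / E_photon = 1.17e14.

1.17e14 photons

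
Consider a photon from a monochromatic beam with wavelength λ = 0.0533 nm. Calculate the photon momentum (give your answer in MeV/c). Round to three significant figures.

0.0233 MeV/c

Use h = 6.62607015 × 10^-34 J·s, c = 2.99792458 × 10^8 m/s, 1 eV = 1.602176634 × 10^-19 J.
Convert to SI: λ = 0.0533 nm = 5.33 × 10^-11 m.
The photon relation is p = h/λ, giving p = 1.243 × 10^-23 kg·m/s.
Converting to MeV/c: p = 0.02326 MeV/c ≈ 0.0233 MeV/c.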